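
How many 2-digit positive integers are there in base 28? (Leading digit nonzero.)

In base 28, the leading digit has 27 choices (1..27); each of the remaining 1 digits has 28 choices.
Total: 27 x 28^1.

Final answer: 756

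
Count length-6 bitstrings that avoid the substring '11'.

A valid string ends in 0 (append to any length-(n-1) valid string) or in 01 (append to any length-(n-2) valid string), so a(n) = a(n-1) + a(n-2) with a(1)=2, a(2)=3.
Computing successive values: a(1)=2, a(2)=3, a(3)=5, a(4)=8, a(5)=13, a(6)=21.

Final answer: 21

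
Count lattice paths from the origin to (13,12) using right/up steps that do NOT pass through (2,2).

Total paths to (13,12): C(25,12) = 5200300.
Paths through (2,2): C(4,2) x C(21,10) = 2116296.
Avoiding (2,2): 5200300 - 2116296.

Final answer: 3084004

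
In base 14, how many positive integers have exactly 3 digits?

Leading digit: 13 options (nonzero). Other 2 digit(s): 14 options each.
Total: 13 x 14^2.

Final answer: 2548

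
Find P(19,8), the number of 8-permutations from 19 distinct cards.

P(19,8) = 19!/(19-8)! = 19!/11!.

Final answer: P(19,8) = 3047466240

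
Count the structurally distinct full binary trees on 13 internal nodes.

The structures are counted by the Catalan number C_n. Here n = 13.
C_n = C(2n,n) - C(2n,n+1), so C_{13} = C(26,13) - C(26,14) = 10400600 - 9657700.

Final answer: C_{13} = 742900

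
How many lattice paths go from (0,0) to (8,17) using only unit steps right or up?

Each path has 8 right steps and 17 up steps in some order (25 steps total).
Choose which 17 of the 25 steps are up: C(25,17).

Final answer: C(25,17) = 1081575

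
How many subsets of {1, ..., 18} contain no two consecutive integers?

Condition on whether n belongs to the subset: if not, any valid subset of {1, ..., n-1} works (a(n-1)); if so, n-1 is excluded and the rest is a valid subset of {1, ..., n-2} (a(n-2)). Hence a(n) = a(n-1) + a(n-2), a(1)=2, a(2)=3.
Building up term by term: a(1)=2, a(2)=3, a(3)=5, a(4)=8, a(5)=13, a(6)=21, a(7)=34, a(8)=55, a(9)=89, a(10)=144, a(11)=233, a(12)=377, a(13)=610, a(14)=987, a(15)=1597, a(16)=2584, a(17)=4181, a(18)=6765.

Final answer: 6765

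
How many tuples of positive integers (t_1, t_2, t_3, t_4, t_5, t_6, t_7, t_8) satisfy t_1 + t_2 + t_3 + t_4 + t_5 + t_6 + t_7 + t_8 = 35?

Substitute t'_i = t_i - 1 (so t'_i >= 0). Then sum t'_i = 35 - 8 = 27.
Stars and bars: C(27+8-1, 8-1) = C(34,7).

Final answer: C(34,7) = 5379616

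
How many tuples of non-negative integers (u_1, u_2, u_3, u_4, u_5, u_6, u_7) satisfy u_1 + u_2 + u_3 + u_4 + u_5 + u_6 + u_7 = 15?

Stars and bars with 15 stars and 6 bars:
C(15+7-1, 7-1) = C(21,6).

Final answer: C(21,6) = 54264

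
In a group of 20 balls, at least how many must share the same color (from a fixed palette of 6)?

There are 6 possible values for color (from a fixed palette of 6). With 20 balls and 6 categories, by pigeonhole: ceiling(20/6).

Final answer: 4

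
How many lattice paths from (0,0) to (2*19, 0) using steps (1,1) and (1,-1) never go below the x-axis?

Total monotonic paths to (19,19): C(38,19) = 35345263800.
By the reflection principle, paths that go above the diagonal number C(38,20) = 33578000610.
Valid Dyck paths: 35345263800 - 33578000610.
(These counts are the Catalan numbers.)

Final answer: C_{19} = 1767263190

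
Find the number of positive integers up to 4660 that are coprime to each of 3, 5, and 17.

|div by 3|=1553, |div by 5|=932, |div by 17|=274.
|div by 3&5|=310, |div by 3&17|=91, |div by 5&17|=54, |div by all|=18.
By inclusion-exclusion, divisible by at least one: 1553+932+274-310-91-54+18 = 2322.
Not divisible by any: 4660 - 2322.

Final answer: 2338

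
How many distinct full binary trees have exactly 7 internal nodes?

This is counted by the nth Catalan number C_n. Here n = 7.
C_n = (2n)!/(n!(n+1)!), so C_{7} = 14!/(7! x 8!) = C(14,7)/8 = 3432/8.

Final answer: C_{7} = 429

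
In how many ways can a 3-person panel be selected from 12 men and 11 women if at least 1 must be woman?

Sum over valid woman counts:
C(11,1)C(12,2) = 726
C(11,2)C(12,1) = 660
C(11,3)C(12,0) = 165
Total: 726 + 660 + 165.

Final answer: 1551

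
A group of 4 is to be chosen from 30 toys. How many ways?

C(30,4) = 30!/(4! x 26!).

Final answer: \binom{30}{4} = 27405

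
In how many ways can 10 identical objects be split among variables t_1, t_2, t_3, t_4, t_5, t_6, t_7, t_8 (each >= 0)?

Stars and bars with 10 stars and 7 bars:
C(10+8-1, 8-1) = C(17,7).

Final answer: C(17,7) = 19448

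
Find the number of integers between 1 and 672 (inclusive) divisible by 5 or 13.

Multiples of 5: 134. Multiples of 13: 51. Of both (lcm=65): 10.
By inclusion-exclusion: 134 + 51 - 10.

Final answer: 175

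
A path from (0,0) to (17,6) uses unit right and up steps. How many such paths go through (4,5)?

Paths (0,0)->(4,5): C(9,5) = 126.
Paths (4,5)->(17,6): C(14,1) = 14.
By multiplication principle: 126 x 14.

Final answer: 1764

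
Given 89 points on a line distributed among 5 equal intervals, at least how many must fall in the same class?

By pigeonhole with 89 objects and 5 categories: ceiling(89/5).

Final answer: 18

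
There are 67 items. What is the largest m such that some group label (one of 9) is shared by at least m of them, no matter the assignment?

There are 9 possible values for group label (one of 9). With 67 items and 9 categories, by pigeonhole: ceiling(67/9).

Final answer: 8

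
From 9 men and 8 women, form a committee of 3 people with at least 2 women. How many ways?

Sum over valid woman counts:
C(8,2)C(9,1) = 252
C(8,3)C(9,0) = 56
Total: 252 + 56.

Final answer: 308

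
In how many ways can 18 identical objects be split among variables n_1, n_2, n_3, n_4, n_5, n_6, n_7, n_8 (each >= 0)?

Stars and bars with 18 stars and 7 bars:
C(18+8-1, 8-1) = C(25,7).

Final answer: C(25,7) = 480700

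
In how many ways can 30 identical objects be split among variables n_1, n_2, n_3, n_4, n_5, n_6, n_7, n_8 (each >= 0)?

Stars and bars with 30 stars and 7 bars:
C(30+8-1, 8-1) = C(37,7).

Final answer: C(37,7) = 10295472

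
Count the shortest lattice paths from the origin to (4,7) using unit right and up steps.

Each path has 4 right steps and 7 up steps in some order (11 steps total).
Choose which 7 of the 11 steps are up: C(11,7).

Final answer: C(11,7) = 330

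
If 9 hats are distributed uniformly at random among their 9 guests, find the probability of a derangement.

Derangements satisfy D(n) = (n-1)(D(n-1) + D(n-2)), starting from D(0)=1, D(1)=0.
Building up: D(2)=1, D(3)=2, D(4)=9, D(5)=44, D(6)=265, D(7)=1854, D(8)=14833, D(9)=133496.
Total arrangements: 9! = 362880.
Probability = D(9)/9! = 16687/45360.

Final answer: D(9)/9! = 133496/362880 = 0.367879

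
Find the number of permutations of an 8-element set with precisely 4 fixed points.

Choose which 4 elements are fixed: C(8,4) = 70.
Derange the remaining 4 using D(j) = (j-1)(D(j-1) + D(j-2)), D(0)=1, D(1)=0: D(2)=1, D(3)=2, D(4)=9.
Total: 70 x 9.

Final answer: C(8,4) D(4) = 630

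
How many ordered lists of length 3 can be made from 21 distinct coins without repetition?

P(21,3) = 21!/(21-3)! = 21!/18!.

Final answer: P(21,3) = 7980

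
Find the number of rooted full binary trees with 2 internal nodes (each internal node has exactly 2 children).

The structures are counted by the Catalan number C_n. Here n = 2.
C_n = (2n)!/(n!(n+1)!), so C_{2} = 4!/(2! x 3!) = C(4,2)/3 = 6/3.

Final answer: C_{2} = 2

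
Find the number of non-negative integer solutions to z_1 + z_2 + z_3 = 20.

Stars and bars with 20 stars and 2 bars:
C(20+3-1, 3-1) = C(22,2).

Final answer: C(22,2) = 231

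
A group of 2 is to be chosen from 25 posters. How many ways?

C(25,2) = 25!/(2! x (25-2)!).

Final answer: C(25,2) = 300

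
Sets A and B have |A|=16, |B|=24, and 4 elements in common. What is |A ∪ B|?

|A union B| = |A| + |B| - |A intersect B| = 16 + 24 - 4.

Final answer: 36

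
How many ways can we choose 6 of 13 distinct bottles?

C(13,6) = 13!/(6! x 7!).

Final answer: \binom{13}{6} = 1716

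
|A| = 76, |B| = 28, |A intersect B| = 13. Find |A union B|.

|A union B| = |A| + |B| - |A intersect B| = 76 + 28 - 13.

Final answer: 91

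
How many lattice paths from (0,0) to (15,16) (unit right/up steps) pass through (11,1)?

Paths (0,0)->(11,1): C(12,1) = 12.
Paths (11,1)->(15,16): C(19,15) = 3876.
By multiplication principle: 12 x 3876.

Final answer: 46512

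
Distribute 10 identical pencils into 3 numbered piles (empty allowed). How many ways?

Stars and bars: C(n+k-1, k-1) = C(12,2).

Final answer: C(12,2) = 66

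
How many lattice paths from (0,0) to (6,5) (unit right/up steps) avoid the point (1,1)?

Total paths to (6,5): C(11,5) = 462.
Paths through (1,1): C(2,1) x C(9,4) = 252.
Avoiding (1,1): 462 - 252.

Final answer: 210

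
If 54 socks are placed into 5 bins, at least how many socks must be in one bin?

By the pigeonhole principle: ceiling(54/5).

Final answer: 11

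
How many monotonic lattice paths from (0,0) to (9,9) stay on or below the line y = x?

Total monotonic paths to (9,9): C(18,9) = 48620.
Paths that cross above y=x (reflection bijection): C(18,10) = 43758.
Valid Dyck paths: 48620 - 43758.
(Check: C(18,9) - C(18,10) = C(18,9)/10, the Catalan number C_{9}.)

Final answer: C_{9} = 4862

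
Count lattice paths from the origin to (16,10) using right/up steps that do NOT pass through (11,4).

Total paths to (16,10): C(26,10) = 5311735.
Paths through (11,4): C(15,4) x C(11,6) = 630630.
Avoiding (11,4): 5311735 - 630630.

Final answer: 4681105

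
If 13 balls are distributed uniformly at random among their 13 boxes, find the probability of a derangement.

Use the recurrence D(n) = (n-1)(D(n-1) + D(n-2)) with D(0)=1, D(1)=0.
Building up: D(2)=1, D(3)=2, D(4)=9, D(5)=44, D(6)=265, D(7)=1854, D(8)=14833, D(9)=133496, D(10)=1334961, D(11)=14684570, D(12)=176214841, D(13)=2290792932.
Total arrangements: 13! = 6227020800.
Probability = D(13)/13! = 63633137/172972800.

Final answer: D(13)/13! = 2290792932/6227020800 = 0.367879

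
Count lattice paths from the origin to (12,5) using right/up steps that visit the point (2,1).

Paths (0,0)->(2,1): C(3,1) = 3.
Paths (2,1)->(12,5): C(14,4) = 1001.
By multiplication principle: 3 x 1001.

Final answer: 3003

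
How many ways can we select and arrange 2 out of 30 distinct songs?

P(30,2) = 30!/(30-2)! = 30!/28!.

Final answer: P(30,2) = 870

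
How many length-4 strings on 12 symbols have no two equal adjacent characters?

First character: 12 choices. Each subsequent: 11 choices (must differ from the previous one).
Total: 12 x 11^3.

Final answer: 12 x 11^{3} = 15972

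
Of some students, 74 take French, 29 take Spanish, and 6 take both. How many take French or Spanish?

|A union B| = |A| + |B| - |A intersect B| = 74 + 29 - 6.

Final answer: 97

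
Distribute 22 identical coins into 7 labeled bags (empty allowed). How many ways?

Stars and bars: C(n+k-1, k-1) = C(28,6).

Final answer: C(28,6) = 376740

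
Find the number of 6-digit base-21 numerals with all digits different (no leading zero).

First digit: 20 (nonzero). Second: 20 (not first). Third: 19, etc.
Total: 20 x 20 x 19 x 18 x 17 x 16.

Final answer: 37209600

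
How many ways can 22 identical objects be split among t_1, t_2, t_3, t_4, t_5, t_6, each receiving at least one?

Substitute t'_i = t_i - 1 (so t'_i >= 0). Then sum t'_i = 22 - 6 = 16.
Stars and bars: C(16+6-1, 6-1) = C(21,5).

Final answer: C(21,5) = 20349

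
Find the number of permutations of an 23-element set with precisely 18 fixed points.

Choose which 18 elements are fixed: C(23,18) = 33649.
Derange the remaining 5 using D(j) = (j-1)(D(j-1) + D(j-2)), D(0)=1, D(1)=0: D(2)=1, D(3)=2, D(4)=9, D(5)=44.
Total: 33649 x 44.

Final answer: C(23,18) D(5) = 1480556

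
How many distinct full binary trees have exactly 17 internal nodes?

This is a standard Catalan-number count: the answer is C_n. Here n = 17.
C_n = C(2n,n) - C(2n,n+1), so C_{17} = C(34,17) - C(34,18) = 2333606220 - 2203961430.

Final answer: C_{17} = 129644790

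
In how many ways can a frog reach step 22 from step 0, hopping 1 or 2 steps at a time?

Condition on the final move: it is a 1-step (f(n-1) ways to get there) or a 2-step (f(n-2) ways), so f(n) = f(n-1) + f(n-2), with f(1)=1, f(2)=2.
Iterating the recurrence: f(1)=1, f(2)=2, f(3)=3, f(4)=5, f(5)=8, f(6)=13, f(7)=21, f(8)=34, f(9)=55, f(10)=89, f(11)=144, f(12)=233, f(13)=377, f(14)=610, f(15)=987, f(16)=1597, f(17)=2584, f(18)=4181, f(19)=6765, f(20)=10946, f(21)=17711, f(22)=28657.

Final answer: 28657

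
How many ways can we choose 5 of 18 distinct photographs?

C(18,5) = 18!/(5! x 13!).

Final answer: \binom{18}{5} = 8568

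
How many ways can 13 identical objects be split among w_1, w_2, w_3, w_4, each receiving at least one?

Substitute w'_i = w_i - 1 (so w'_i >= 0). Then sum w'_i = 13 - 4 = 9.
Stars and bars: C(9+4-1, 4-1) = C(12,3).

Final answer: C(12,3) = 220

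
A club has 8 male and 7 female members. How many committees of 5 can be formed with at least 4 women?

Sum over valid woman counts:
C(7,4)C(8,1) = 280
C(7,5)C(8,0) = 21
Total: 280 + 21.

Final answer: 301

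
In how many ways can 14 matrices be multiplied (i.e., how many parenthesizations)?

This is counted by the nth Catalan number C_n. Here n = 14 - 1 = 13.
C_n = (2n)!/(n!(n+1)!), so C_{13} = 26!/(13! x 14!) = C(26,13)/14 = 10400600/14.

Final answer: C_{13} = 742900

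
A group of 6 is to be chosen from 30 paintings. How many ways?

C(30,6) = 30!/(6! x 24!).

Final answer: \binom{30}{6} = 593775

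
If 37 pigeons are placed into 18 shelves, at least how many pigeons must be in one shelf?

By the pigeonhole principle: ceiling(37/18).

Final answer: 3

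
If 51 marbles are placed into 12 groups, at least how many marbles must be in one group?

By the pigeonhole principle: ceiling(51/12).

Final answer: 5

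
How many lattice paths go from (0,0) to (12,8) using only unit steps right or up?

Each path has 12 right steps and 8 up steps in some order (20 steps total).
Choose which 8 of the 20 steps are up: C(20,8).

Final answer: C(20,8) = 125970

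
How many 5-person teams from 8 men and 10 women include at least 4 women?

Sum over valid woman counts:
C(10,4)C(8,1) = 1680
C(10,5)C(8,0) = 252
Total: 1680 + 252.

Final answer: 1932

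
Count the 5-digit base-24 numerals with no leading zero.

In base 24, the leading digit has 23 choices (1..23); each of the remaining 4 digits has 24 choices.
Total: 23 x 24^4.

Final answer: 7630848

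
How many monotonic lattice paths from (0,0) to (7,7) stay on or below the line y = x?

Total monotonic paths to (7,7): C(14,7) = 3432.
A path is bad iff it touches y = x + 1; reflecting its initial segment maps bad paths bijectively onto all paths to (6,8), of which there are C(14,8) = 3003.
Valid Dyck paths: 3432 - 3003.
(These counts are the Catalan numbers.)

Final answer: C_{7} = 429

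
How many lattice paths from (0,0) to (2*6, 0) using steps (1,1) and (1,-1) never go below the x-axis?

Total monotonic paths to (6,6): C(12,6) = 924.
Paths that cross above y=x (reflection bijection): C(12,7) = 792.
Valid Dyck paths: 924 - 792.
(These counts are the Catalan numbers.)

Final answer: C_{6} = 132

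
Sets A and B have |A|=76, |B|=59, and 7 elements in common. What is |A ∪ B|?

|A union B| = |A| + |B| - |A intersect B| = 76 + 59 - 7.

Final answer: 128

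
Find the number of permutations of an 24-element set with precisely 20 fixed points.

Choose which 20 elements are fixed: C(24,20) = 10626.
Derange the remaining 4 using D(j) = (j-1)(D(j-1) + D(j-2)), D(0)=1, D(1)=0: D(2)=1, D(3)=2, D(4)=9.
Total: 10626 x 9.

Final answer: C(24,20) D(4) = 95634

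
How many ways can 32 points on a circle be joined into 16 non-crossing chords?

This is counted by the nth Catalan number C_n. Here n = 32/2 = 16.
C_n = C(2n,n) - C(2n,n+1), so C_{16} = C(32,16) - C(32,17) = 601080390 - 565722720.

Final answer: C_{16} = 35357670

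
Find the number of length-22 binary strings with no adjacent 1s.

Classify by the final bit: ...0 gives a(n-1) strings, ...01 gives a(n-2) strings. Thus a(n) = a(n-1) + a(n-2) with a(1)=2, a(2)=3.
Building up term by term: a(1)=2, a(2)=3, a(3)=5, a(4)=8, a(5)=13, a(6)=21, a(7)=34, a(8)=55, a(9)=89, a(10)=144, a(11)=233, a(12)=377, a(13)=610, a(14)=987, a(15)=1597, a(16)=2584, a(17)=4181, a(18)=6765, a(19)=10946, a(20)=17711, a(21)=28657, a(22)=46368.

Final answer: 46368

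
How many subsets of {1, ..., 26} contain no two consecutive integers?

Condition on whether n belongs to the subset: if not, any valid subset of {1, ..., n-1} works (a(n-1)); if so, n-1 is excluded and the rest is a valid subset of {1, ..., n-2} (a(n-2)). Hence a(n) = a(n-1) + a(n-2), a(1)=2, a(2)=3.
Building up term by term: a(1)=2, a(2)=3, a(3)=5, a(4)=8, a(5)=13, a(6)=21, a(7)=34, a(8)=55, a(9)=89, a(10)=144, a(11)=233, a(12)=377, a(13)=610, a(14)=987, a(15)=1597, a(16)=2584, a(17)=4181, a(18)=6765, a(19)=10946, a(20)=17711, a(21)=28657, a(22)=46368, a(23)=75025, a(24)=121393, a(25)=196418, a(26)=317811.

Final answer: 317811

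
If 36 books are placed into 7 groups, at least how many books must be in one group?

By the pigeonhole principle: ceiling(36/7).

Final answer: 6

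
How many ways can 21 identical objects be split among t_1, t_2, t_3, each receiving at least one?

Substitute t'_i = t_i - 1 (so t'_i >= 0). Then sum t'_i = 21 - 3 = 18.
Stars and bars: C(18+3-1, 3-1) = C(20,2).

Final answer: C(20,2) = 190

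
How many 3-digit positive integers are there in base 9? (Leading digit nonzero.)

Leading digit: 8 options (nonzero). Other 2 digit(s): 9 options each.
Total: 8 x 9^2.

Final answer: 648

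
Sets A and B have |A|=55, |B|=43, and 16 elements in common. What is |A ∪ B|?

|A union B| = |A| + |B| - |A intersect B| = 55 + 43 - 16.

Final answer: 82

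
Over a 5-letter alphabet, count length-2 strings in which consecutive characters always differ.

First character: 5 choices. Each subsequent: 4 choices (must differ from the previous one).
Total: 5 x 4^1.

Final answer: 5 x 4^{1} = 20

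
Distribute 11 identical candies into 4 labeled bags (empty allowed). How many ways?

Stars and bars: C(n+k-1, k-1) = C(14,3).

Final answer: C(14,3) = 364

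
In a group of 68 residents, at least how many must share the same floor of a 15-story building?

There are 15 possible values for floor of a 15-story building. With 68 residents and 15 categories, by pigeonhole: ceiling(68/15).

Final answer: 5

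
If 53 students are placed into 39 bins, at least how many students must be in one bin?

By the pigeonhole principle: ceiling(53/39).

Final answer: 2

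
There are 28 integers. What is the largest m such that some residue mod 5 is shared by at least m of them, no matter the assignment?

There are 5 possible values for residue mod 5. With 28 integers and 5 categories, by pigeonhole: ceiling(28/5).

Final answer: 6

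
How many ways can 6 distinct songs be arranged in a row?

The number of ways to arrange 6 distinct objects is 6!.

Final answer: 6! = 720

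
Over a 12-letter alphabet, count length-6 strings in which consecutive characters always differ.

First character: 12 choices. Each subsequent: 11 choices (must differ from the previous one).
Total: 12 x 11^5.

Final answer: 12 x 11^{5} = 1932612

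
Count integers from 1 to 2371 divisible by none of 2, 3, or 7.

|div by 2|=1185, |div by 3|=790, |div by 7|=338.
|div by 2&3|=395, |div by 2&7|=169, |div by 3&7|=112, |div by all|=56.
By inclusion-exclusion, divisible by at least one: 1185+790+338-395-169-112+56 = 1693.
Not divisible by any: 2371 - 1693.

Final answer: 678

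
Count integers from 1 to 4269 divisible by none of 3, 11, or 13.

|div by 3|=1423, |div by 11|=388, |div by 13|=328.
|div by 3&11|=129, |div by 3&13|=109, |div by 11&13|=29, |div by all|=9.
By inclusion-exclusion, divisible by at least one: 1423+388+328-129-109-29+9 = 1881.
Not divisible by any: 4269 - 1881.

Final answer: 2388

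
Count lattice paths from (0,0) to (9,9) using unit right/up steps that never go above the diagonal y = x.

Total monotonic paths to (9,9): C(18,9) = 48620.
Reflecting each bad path at its first crossing gives a bijection with paths to (8,10): C(18,10) = 43758.
Valid Dyck paths: 48620 - 43758.
(Check: C(18,9) - C(18,10) = C(18,9)/10, the Catalan number C_{9}.)

Final answer: C_{9} = 4862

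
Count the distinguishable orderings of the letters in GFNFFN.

Letters (F:3, G:1, N:2). Total letters: 6.
Permutations = 6!/(3! x 2!).

Final answer: 60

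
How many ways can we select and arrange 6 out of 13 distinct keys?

P(13,6) = 13!/(13-6)! = 13!/7!.

Final answer: P(13,6) = 1235520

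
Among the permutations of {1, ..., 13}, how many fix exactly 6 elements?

Choose which 6 elements are fixed: C(13,6) = 1716.
Derange the remaining 7 using D(j) = (j-1)(D(j-1) + D(j-2)), D(0)=1, D(1)=0: D(2)=1, D(3)=2, D(4)=9, D(5)=44, D(6)=265, D(7)=1854.
Total: 1716 x 1854.

Final answer: C(13,6) D(7) = 3181464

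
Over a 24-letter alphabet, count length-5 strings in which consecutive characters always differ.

Let g(n) count such strings. g(1) = 24, and each valid string of length n-1 extends in 23 ways (any symbol but the last), so g(n) = 23 g(n-1).
Total: g(5) = 24 x 23^4.

Final answer: 24 x 23^{4} = 6716184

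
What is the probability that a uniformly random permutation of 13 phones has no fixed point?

Derangements satisfy D(n) = (n-1)(D(n-1) + D(n-2)), starting from D(0)=1, D(1)=0.
Building up: D(2)=1, D(3)=2, D(4)=9, D(5)=44, D(6)=265, D(7)=1854, D(8)=14833, D(9)=133496, D(10)=1334961, D(11)=14684570, D(12)=176214841, D(13)=2290792932.
Total arrangements: 13! = 6227020800.
Probability = D(13)/13! = 63633137/172972800.

Final answer: D(13)/13! = 2290792932/6227020800 = 0.367879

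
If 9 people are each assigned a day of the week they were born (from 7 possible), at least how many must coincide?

There are 7 possible values for day of the week they were born. With 9 people and 7 categories, by pigeonhole: ceiling(9/7).

Final answer: 2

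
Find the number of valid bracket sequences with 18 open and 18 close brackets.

The structures are counted by the Catalan number C_n. Here n = 18 (pairs).
C_n = C(2n,n)/(n+1), so C_{18} = C(36,18)/19 = 9075135300/19.

Final answer: C_{18} = 477638700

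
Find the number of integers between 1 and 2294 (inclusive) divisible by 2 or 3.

Multiples of 2: 1147. Multiples of 3: 764. Of both (lcm=6): 382.
By inclusion-exclusion: 1147 + 764 - 382.

Final answer: 1529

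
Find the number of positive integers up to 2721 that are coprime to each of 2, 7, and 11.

|div by 2|=1360, |div by 7|=388, |div by 11|=247.
|div by 2&7|=194, |div by 2&11|=123, |div by 7&11|=35, |div by all|=17.
By inclusion-exclusion, divisible by at least one: 1360+388+247-194-123-35+17 = 1660.
Not divisible by any: 2721 - 1660.

Final answer: 1061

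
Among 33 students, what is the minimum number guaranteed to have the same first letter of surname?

There are 26 possible values for first letter of surname. With 33 students and 26 categories, by pigeonhole: ceiling(33/26).

Final answer: 2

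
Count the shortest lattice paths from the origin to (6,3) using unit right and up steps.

Each path has 6 right steps and 3 up steps in some order (9 steps total).
Choose which 3 of the 9 steps are up: C(9,3).

Final answer: C(9,3) = 84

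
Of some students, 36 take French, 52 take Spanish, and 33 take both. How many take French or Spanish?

|A union B| = |A| + |B| - |A intersect B| = 36 + 52 - 33.

Final answer: 55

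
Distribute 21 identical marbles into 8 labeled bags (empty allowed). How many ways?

Stars and bars: C(n+k-1, k-1) = C(28,7).

Final answer: C(28,7) = 1184040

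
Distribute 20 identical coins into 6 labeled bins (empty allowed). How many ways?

Stars and bars: C(n+k-1, k-1) = C(25,5).

Final answer: C(25,5) = 53130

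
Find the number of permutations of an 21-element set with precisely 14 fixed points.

Choose which 14 elements are fixed: C(21,14) = 116280.
Derange the remaining 7 using D(j) = (j-1)(D(j-1) + D(j-2)), D(0)=1, D(1)=0: D(2)=1, D(3)=2, D(4)=9, D(5)=44, D(6)=265, D(7)=1854.
Total: 116280 x 1854.

Final answer: C(21,14) D(7) = 215583120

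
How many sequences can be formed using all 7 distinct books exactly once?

The number of ways to arrange 7 distinct objects is 7!.

Final answer: 7! = 5040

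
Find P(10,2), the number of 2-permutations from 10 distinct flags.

P(10,2) = 10!/(10-2)! = 10!/8!.

Final answer: P(10,2) = 90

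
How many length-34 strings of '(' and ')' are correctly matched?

This is a standard Catalan-number count: the answer is C_n. Here n = 17 (pairs).
C_n = C(2n,n)/(n+1), so C_{17} = C(34,17)/18 = 2333606220/18.

Final answer: C_{17} = 129644790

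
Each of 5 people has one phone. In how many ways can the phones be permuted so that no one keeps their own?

Derangements satisfy D(n) = (n-1)(D(n-1) + D(n-2)), starting from D(0)=1, D(1)=0.
D(2) = 1 x (0 + 1) = 1
D(3) = 2 x (1 + 0) = 2
D(4) = 3 x (2 + 1) = 9
D(5) = 4 x (D(4) + D(3)) = 4 x (9 + 2)

Final answer: D(5) = 44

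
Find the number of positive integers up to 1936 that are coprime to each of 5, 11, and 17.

|div by 5|=387, |div by 11|=176, |div by 17|=113.
|div by 5&11|=35, |div by 5&17|=22, |div by 11&17|=10, |div by all|=2.
By inclusion-exclusion, divisible by at least one: 387+176+113-35-22-10+2 = 611.
Not divisible by any: 1936 - 611.

Final answer: 1325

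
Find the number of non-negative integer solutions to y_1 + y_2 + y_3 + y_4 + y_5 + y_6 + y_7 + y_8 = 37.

Stars and bars with 37 stars and 7 bars:
C(37+8-1, 8-1) = C(44,7).

Final answer: C(44,7) = 38320568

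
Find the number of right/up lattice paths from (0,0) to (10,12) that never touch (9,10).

Total paths to (10,12): C(22,12) = 646646.
Paths through (9,10): C(19,10) x C(3,2) = 277134.
Avoiding (9,10): 646646 - 277134.

Final answer: 369512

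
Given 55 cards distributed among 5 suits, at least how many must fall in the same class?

By pigeonhole with 55 objects and 5 categories: ceiling(55/5).

Final answer: 11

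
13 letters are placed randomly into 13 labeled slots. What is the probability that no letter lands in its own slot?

Use the recurrence D(n) = (n-1)(D(n-1) + D(n-2)) with D(0)=1, D(1)=0.
Building up: D(2)=1, D(3)=2, D(4)=9, D(5)=44, D(6)=265, D(7)=1854, D(8)=14833, D(9)=133496, D(10)=1334961, D(11)=14684570, D(12)=176214841, D(13)=2290792932.
Total arrangements: 13! = 6227020800.
Probability = D(13)/13! = 63633137/172972800.

Final answer: D(13)/13! = 2290792932/6227020800 = 0.367879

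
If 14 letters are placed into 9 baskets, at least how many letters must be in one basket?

By the pigeonhole principle: ceiling(14/9).

Final answer: 2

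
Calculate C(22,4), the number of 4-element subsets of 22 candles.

C(22,4) = 22!/(4! x 18!).

Final answer: \binom{22}{4} = 7315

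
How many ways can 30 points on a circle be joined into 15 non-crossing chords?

This is a standard Catalan-number count: the answer is C_n. Here n = 30/2 = 15.
C_n = C(2n,n)/(n+1), so C_{15} = C(30,15)/16 = 155117520/16.

Final answer: C_{15} = 9694845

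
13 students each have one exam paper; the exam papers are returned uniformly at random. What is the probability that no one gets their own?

Derangements satisfy D(n) = (n-1)(D(n-1) + D(n-2)), starting from D(0)=1, D(1)=0.
Building up: D(2)=1, D(3)=2, D(4)=9, D(5)=44, D(6)=265, D(7)=1854, D(8)=14833, D(9)=133496, D(10)=1334961, D(11)=14684570, D(12)=176214841, D(13)=2290792932.
Total arrangements: 13! = 6227020800.
Probability = D(13)/13! = 63633137/172972800.

Final answer: D(13)/13! = 2290792932/6227020800 = 0.367879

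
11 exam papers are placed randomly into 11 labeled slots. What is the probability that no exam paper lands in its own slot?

Derangements satisfy D(n) = (n-1)(D(n-1) + D(n-2)), starting from D(0)=1, D(1)=0.
Building up: D(2)=1, D(3)=2, D(4)=9, D(5)=44, D(6)=265, D(7)=1854, D(8)=14833, D(9)=133496, D(10)=1334961, D(11)=14684570.
Total arrangements: 11! = 39916800.
Probability = D(11)/11! = 1468457/3991680.

Final answer: D(11)/11! = 14684570/39916800 = 0.367879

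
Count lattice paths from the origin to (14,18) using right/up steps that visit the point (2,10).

Paths (0,0)->(2,10): C(12,10) = 66.
Paths (2,10)->(14,18): C(20,8) = 125970.
By multiplication principle: 66 x 125970.

Final answer: 8314020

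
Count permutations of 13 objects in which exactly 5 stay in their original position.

Choose which 5 elements are fixed: C(13,5) = 1287.
Derange the remaining 8 using D(j) = (j-1)(D(j-1) + D(j-2)), D(0)=1, D(1)=0: D(2)=1, D(3)=2, D(4)=9, D(5)=44, D(6)=265, D(7)=1854, D(8)=14833.
Total: 1287 x 14833.

Final answer: C(13,5) D(8) = 19090071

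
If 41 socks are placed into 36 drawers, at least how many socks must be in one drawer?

By the pigeonhole principle: ceiling(41/36).

Final answer: 2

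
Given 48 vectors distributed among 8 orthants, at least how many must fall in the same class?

By pigeonhole with 48 objects and 8 categories: ceiling(48/8).

Final answer: 6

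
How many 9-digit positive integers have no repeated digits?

First digit: 9 (not 0). Second: 9 (not first). Third: 8, etc.
Total: 9 x 9 x 8 x 7 x 6 x 5 x 4 x 3 x 2.

Final answer: 3265920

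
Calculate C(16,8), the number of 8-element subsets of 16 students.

C(16,8) = 16!/(8! x (16-8)!).

Final answer: C(16,8) = 12870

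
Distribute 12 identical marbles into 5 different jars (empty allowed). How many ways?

Stars and bars: C(n+k-1, k-1) = C(16,4).

Final answer: C(16,4) = 1820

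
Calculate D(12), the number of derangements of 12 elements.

Derangements satisfy D(n) = (n-1)(D(n-1) + D(n-2)), starting from D(0)=1, D(1)=0.
D(2) = 1 x (0 + 1) = 1
D(3) = 2 x (1 + 0) = 2
D(4) = 3 x (2 + 1) = 9
D(5) = 4 x (9 + 2) = 44
D(6) = 5 x (44 + 9) = 265
D(7) = 6 x (265 + 44) = 1854
D(8) = 7 x (1854 + 265) = 14833
D(9) = 8 x (14833 + 1854) = 133496
D(10) = 9 x (133496 + 14833) = 1334961
D(11) = 10 x (1334961 + 133496) = 14684570
D(12) = 11 x (D(11) + D(10)) = 11 x (14684570 + 1334961)

Final answer: D(12) = 176214841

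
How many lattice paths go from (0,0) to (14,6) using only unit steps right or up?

Each path has 14 right steps and 6 up steps in some order (20 steps total).
Choose which 6 of the 20 steps are up: C(20,6).

Final answer: C(20,6) = 38760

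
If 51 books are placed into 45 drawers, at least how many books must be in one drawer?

By the pigeonhole principle: ceiling(51/45).

Final answer: 2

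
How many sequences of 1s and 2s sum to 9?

Let f(n) count the ways. The last step is size 1 or 2, so f(n) = f(n-1) + f(n-2) with f(1)=1, f(2)=2.
Iterating the recurrence: f(1)=1, f(2)=2, f(3)=3, f(4)=5, f(5)=8, f(6)=13, f(7)=21, f(8)=34, f(9)=55.

Final answer: 55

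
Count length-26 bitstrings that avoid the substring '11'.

Classify by the final bit: ...0 gives a(n-1) strings, ...01 gives a(n-2) strings. Thus a(n) = a(n-1) + a(n-2) with a(1)=2, a(2)=3.
Iterating the recurrence: a(1)=2, a(2)=3, a(3)=5, a(4)=8, a(5)=13, a(6)=21, a(7)=34, a(8)=55, a(9)=89, a(10)=144, a(11)=233, a(12)=377, a(13)=610, a(14)=987, a(15)=1597, a(16)=2584, a(17)=4181, a(18)=6765, a(19)=10946, a(20)=17711, a(21)=28657, a(22)=46368, a(23)=75025, a(24)=121393, a(25)=196418, a(26)=317811.

Final answer: 317811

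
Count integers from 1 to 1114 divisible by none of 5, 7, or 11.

|div by 5|=222, |div by 7|=159, |div by 11|=101.
|div by 5&7|=31, |div by 5&11|=20, |div by 7&11|=14, |div by all|=2.
By inclusion-exclusion, divisible by at least one: 222+159+101-31-20-14+2 = 419.
Not divisible by any: 1114 - 419.

Final answer: 695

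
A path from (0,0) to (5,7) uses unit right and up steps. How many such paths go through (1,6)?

Paths (0,0)->(1,6): C(7,6) = 7.
Paths (1,6)->(5,7): C(5,1) = 5.
By multiplication principle: 7 x 5.

Final answer: 35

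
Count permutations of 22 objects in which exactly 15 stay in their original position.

Choose which 15 elements are fixed: C(22,15) = 170544.
Derange the remaining 7 using D(j) = (j-1)(D(j-1) + D(j-2)), D(0)=1, D(1)=0: D(2)=1, D(3)=2, D(4)=9, D(5)=44, D(6)=265, D(7)=1854.
Total: 170544 x 1854.

Final answer: C(22,15) D(7) = 316188576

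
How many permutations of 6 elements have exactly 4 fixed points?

Choose which 4 elements are fixed: C(6,4) = 15.
Derange the remaining 2 using D(j) = (j-1)(D(j-1) + D(j-2)), D(0)=1, D(1)=0: D(2)=1.
Total: 15 x 1.

Final answer: C(6,4) D(2) = 15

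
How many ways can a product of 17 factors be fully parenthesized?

The structures are counted by the Catalan number C_n. Here n = 17 - 1 = 16.
C_n = C(2n,n)/(n+1), so C_{16} = C(32,16)/17 = 601080390/17.

Final answer: C_{16} = 35357670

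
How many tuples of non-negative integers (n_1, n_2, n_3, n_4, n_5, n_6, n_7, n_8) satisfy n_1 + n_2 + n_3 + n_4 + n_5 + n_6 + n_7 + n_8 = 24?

Stars and bars with 24 stars and 7 bars:
C(24+8-1, 8-1) = C(31,7).

Final answer: C(31,7) = 2629575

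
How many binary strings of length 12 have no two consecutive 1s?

A valid string ends in 0 (append to any length-(n-1) valid string) or in 01 (append to any length-(n-2) valid string), so a(n) = a(n-1) + a(n-2) with a(1)=2, a(2)=3.
Building up term by term: a(1)=2, a(2)=3, a(3)=5, a(4)=8, a(5)=13, a(6)=21, a(7)=34, a(8)=55, a(9)=89, a(10)=144, a(11)=233, a(12)=377.

Final answer: 377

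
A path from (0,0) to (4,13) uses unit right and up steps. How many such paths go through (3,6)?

Paths (0,0)->(3,6): C(9,6) = 84.
Paths (3,6)->(4,13): C(8,7) = 8.
By multiplication principle: 84 x 8.

Final answer: 672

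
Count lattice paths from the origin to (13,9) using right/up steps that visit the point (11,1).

Paths (0,0)->(11,1): C(12,1) = 12.
Paths (11,1)->(13,9): C(10,8) = 45.
By multiplication principle: 12 x 45.

Final answer: 540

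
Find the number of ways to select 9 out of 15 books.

C(15,9) = 15!/(9! x 6!).

Final answer: \binom{15}{9} = 5005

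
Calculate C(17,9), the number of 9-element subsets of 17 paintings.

C(17,9) = 17!/(9! x 8!).

Final answer: \binom{17}{9} = 24310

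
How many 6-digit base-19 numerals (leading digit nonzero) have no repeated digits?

The leading digit has 18 choices (anything but zero); the next has 18 (anything but the first), then 17, and so on, one fewer each time.
Total: 18 x 18 x 17 x 16 x 15 x 14.

Final answer: 18506880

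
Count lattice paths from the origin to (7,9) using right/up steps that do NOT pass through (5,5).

Total paths to (7,9): C(16,9) = 11440.
Paths through (5,5): C(10,5) x C(6,4) = 3780.
Avoiding (5,5): 11440 - 3780.

Final answer: 7660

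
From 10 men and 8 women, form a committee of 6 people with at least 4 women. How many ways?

Sum over valid woman counts:
C(8,4)C(10,2) = 3150
C(8,5)C(10,1) = 560
C(8,6)C(10,0) = 28
Total: 3150 + 560 + 28.

Final answer: 3738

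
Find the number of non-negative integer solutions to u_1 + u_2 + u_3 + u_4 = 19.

Stars and bars with 19 stars and 3 bars:
C(19+4-1, 4-1) = C(22,3).

Final answer: C(22,3) = 1540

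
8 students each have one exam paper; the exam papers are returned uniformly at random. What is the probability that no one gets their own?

Derangements satisfy D(n) = (n-1)(D(n-1) + D(n-2)), starting from D(0)=1, D(1)=0.
Building up: D(2)=1, D(3)=2, D(4)=9, D(5)=44, D(6)=265, D(7)=1854, D(8)=14833.
Total arrangements: 8! = 40320.
Probability = D(8)/8! = 2119/5760.

Final answer: D(8)/8! = 14833/40320 = 0.367882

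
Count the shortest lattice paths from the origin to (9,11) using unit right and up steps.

Each path has 9 right steps and 11 up steps in some order (20 steps total).
Choose which 11 of the 20 steps are up: C(20,11).

Final answer: C(20,11) = 167960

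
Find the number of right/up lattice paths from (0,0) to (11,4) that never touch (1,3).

Total paths to (11,4): C(15,4) = 1365.
Paths through (1,3): C(4,3) x C(11,1) = 44.
Avoiding (1,3): 1365 - 44.

Final answer: 1321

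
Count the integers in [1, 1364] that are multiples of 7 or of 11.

Multiples of 7: 194. Multiples of 11: 124. Of both (lcm=77): 17.
By inclusion-exclusion: 194 + 124 - 17.

Final answer: 301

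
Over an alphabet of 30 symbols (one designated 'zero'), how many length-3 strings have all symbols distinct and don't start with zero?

First digit: 29 (nonzero). Second: 29 (not first). Third: 28, etc.
Total: 29 x 29 x 28.

Final answer: 23548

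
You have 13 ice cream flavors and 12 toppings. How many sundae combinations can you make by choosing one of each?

By the multiplication principle: 13 x 12.

Final answer: 156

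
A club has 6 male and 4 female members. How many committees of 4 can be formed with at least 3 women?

Sum over valid woman counts:
C(4,3)C(6,1) = 24
C(4,4)C(6,0) = 1
Total: 24 + 1.

Final answer: 25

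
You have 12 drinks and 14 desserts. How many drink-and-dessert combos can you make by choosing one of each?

By the multiplication principle: 12 x 14.

Final answer: 168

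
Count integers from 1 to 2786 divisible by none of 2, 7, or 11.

|div by 2|=1393, |div by 7|=398, |div by 11|=253.
|div by 2&7|=199, |div by 2&11|=126, |div by 7&11|=36, |div by all|=18.
By inclusion-exclusion, divisible by at least one: 1393+398+253-199-126-36+18 = 1701.
Not divisible by any: 2786 - 1701.

Final answer: 1085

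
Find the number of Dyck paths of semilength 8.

Total monotonic paths to (8,8): C(16,8) = 12870.
Reflecting each bad path at its first crossing gives a bijection with paths to (7,9): C(16,9) = 11440.
Valid Dyck paths: 12870 - 11440.
(These counts are the Catalan numbers.)

Final answer: C_{8} = 1430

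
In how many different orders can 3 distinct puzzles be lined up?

The number of ways to arrange 3 distinct objects is 3!.

Final answer: 3! = 6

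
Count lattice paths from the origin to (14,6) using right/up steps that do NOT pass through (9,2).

Total paths to (14,6): C(20,6) = 38760.
Paths through (9,2): C(11,2) x C(9,4) = 6930.
Avoiding (9,2): 38760 - 6930.

Final answer: 31830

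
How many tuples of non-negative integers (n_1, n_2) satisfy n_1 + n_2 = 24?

Stars and bars with 24 stars and 1 bars:
C(24+2-1, 2-1) = C(25,1).

Final answer: C(25,1) = 25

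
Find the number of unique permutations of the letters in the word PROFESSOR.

Letters (E:1, F:1, O:2, P:1, R:2, S:2). Total letters: 9.
Permutations = 9!/(2! x 2! x 2!).

Final answer: 45360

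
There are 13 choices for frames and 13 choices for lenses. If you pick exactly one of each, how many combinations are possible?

By the multiplication principle: 13 x 13.

Final answer: 169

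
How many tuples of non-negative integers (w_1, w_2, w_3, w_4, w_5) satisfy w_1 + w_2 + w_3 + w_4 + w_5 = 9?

Stars and bars with 9 stars and 4 bars:
C(9+5-1, 5-1) = C(13,4).

Final answer: C(13,4) = 715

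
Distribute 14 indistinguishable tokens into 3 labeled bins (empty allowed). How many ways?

Stars and bars: C(n+k-1, k-1) = C(16,2).

Final answer: C(16,2) = 120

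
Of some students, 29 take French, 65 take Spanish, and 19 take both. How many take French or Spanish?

|A union B| = |A| + |B| - |A intersect B| = 29 + 65 - 19.

Final answer: 75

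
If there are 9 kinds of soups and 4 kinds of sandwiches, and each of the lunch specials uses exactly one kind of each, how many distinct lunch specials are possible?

By the multiplication principle: 9 x 4.

Final answer: 36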